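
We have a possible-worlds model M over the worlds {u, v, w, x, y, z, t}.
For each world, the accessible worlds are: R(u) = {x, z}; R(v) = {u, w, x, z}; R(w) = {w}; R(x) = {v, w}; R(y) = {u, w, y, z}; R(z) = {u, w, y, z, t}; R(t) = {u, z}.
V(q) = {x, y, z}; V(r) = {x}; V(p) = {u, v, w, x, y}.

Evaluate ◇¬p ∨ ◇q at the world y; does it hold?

At y: ◇¬p is true, ◇q is true, so ◇¬p ∨ ◇q is true.
  At y: ◇¬p requires ¬p at some successor in {u, w, y, z}.
    ¬p holds at z, so ◇¬p is true at y.
  At y: ◇q requires q at some successor in {u, w, y, z}.
    q holds at y, so ◇q is true at y.

Yes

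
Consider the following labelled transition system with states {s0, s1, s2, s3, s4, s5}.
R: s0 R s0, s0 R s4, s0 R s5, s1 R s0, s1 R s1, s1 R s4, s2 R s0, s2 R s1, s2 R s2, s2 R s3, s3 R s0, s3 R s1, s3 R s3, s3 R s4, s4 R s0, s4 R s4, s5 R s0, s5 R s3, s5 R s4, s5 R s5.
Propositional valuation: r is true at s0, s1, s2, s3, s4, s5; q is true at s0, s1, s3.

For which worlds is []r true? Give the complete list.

Let φ = []r. Evaluate φ at each world:
  s0 (successors {s0, s4, s5}): φ is true.
  s1 (successors {s0, s1, s4}): φ is true.
  s2 (successors {s0, s1, s2, s3}): φ is true.
  s3 (successors {s0, s1, s3, s4}): φ is true.
  s4 (successors {s0, s4}): φ is true.
  s5 (successors {s0, s3, s4, s5}): φ is true.
For instance, at s2:
  At s2: []r requires r at every successor {s0, s1, s2, s3}.
    At s0: r is true.
    At s1: r is true.
    At s2: r is true.
    At s3: r is true.
  So []r is true at s2.
Satisfying worlds: {s0, s1, s2, s3, s4, s5}

s0, s1, s2, s3, s4, s5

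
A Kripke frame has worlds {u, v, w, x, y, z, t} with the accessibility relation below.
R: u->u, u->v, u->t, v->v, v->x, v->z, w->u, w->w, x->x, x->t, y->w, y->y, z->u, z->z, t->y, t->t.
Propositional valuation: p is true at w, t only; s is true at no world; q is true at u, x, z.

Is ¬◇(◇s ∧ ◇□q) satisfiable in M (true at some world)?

Let φ = ¬◇(◇s ∧ ◇□q). Evaluate φ at each world:
  u (successors {u, v, t}): φ is true.
  v (successors {v, x, z}): φ is true.
  w (successors {u, w}): φ is true.
  x (successors {x, t}): φ is true.
  y (successors {w, y}): φ is true.
  z (successors {u, z}): φ is true.
  t (successors {y, t}): φ is true.
Detail at u (witness):
  At u: ◇(◇s ∧ ◇□q) is false, so ¬◇(◇s ∧ ◇□q) is true.
    At u: ◇(◇s ∧ ◇□q) requires ◇s ∧ ◇□q at some successor in {u, v, t}.
      At u: ◇s ∧ ◇□q is false.
      At v: ◇s ∧ ◇□q is false.
      At t: ◇s ∧ ◇□q is false.
    So ◇(◇s ∧ ◇□q) is false at u.

Yes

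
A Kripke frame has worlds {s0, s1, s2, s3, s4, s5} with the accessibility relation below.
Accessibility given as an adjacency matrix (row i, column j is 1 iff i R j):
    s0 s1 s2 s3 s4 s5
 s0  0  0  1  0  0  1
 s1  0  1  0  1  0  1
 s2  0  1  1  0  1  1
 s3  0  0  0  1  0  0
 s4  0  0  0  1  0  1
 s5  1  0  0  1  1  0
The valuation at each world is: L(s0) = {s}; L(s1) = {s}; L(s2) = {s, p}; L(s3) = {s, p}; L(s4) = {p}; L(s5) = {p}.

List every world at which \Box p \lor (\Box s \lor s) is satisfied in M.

s0, s1, s2, s3, s4

Let φ = \Box p \lor (\Box s \lor s). Evaluate φ at each world:
  s0 (successors {s2, s5}): φ is true.
  s1 (successors {s1, s3, s5}): φ is true.
  s2 (successors {s1, s2, s4, s5}): φ is true.
  s3 (successors {s3}): φ is true.
  s4 (successors {s3, s5}): φ is true.
  s5 (successors {s0, s3, s4}): φ is false.
For instance, at s4:
  At s4: \Box p is true, \Box s \lor s is false, so \Box p \lor (\Box s \lor s) is true.
    At s4: \Box p requires p at every successor {s3, s5}.
      At s3: p is true.
      At s5: p is true.
    So \Box p is true at s4.
    At s4: \Box s is false, s is false, so \Box s \lor s is false.
      At s4: \Box s requires s at every successor {s3, s5}.
        s fails at s5, so \Box s is false at s4.
Satisfying worlds: {s0, s1, s2, s3, s4}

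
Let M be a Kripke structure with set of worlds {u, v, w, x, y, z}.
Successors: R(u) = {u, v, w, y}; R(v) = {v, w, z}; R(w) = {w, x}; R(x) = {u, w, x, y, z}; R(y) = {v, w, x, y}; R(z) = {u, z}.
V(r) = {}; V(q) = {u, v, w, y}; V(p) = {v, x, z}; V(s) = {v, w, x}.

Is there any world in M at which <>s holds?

Yes

Let φ = <>s. Evaluate φ at each world:
  u (successors {u, v, w, y}): φ is true.
  v (successors {v, w, z}): φ is true.
  w (successors {w, x}): φ is true.
  x (successors {u, w, x, y, z}): φ is true.
  y (successors {v, w, x, y}): φ is true.
  z (successors {u, z}): φ is false.
Detail at u (witness):
  At u: <>s requires s at some successor in {u, v, w, y}.
    s holds at v, so <>s is true at u.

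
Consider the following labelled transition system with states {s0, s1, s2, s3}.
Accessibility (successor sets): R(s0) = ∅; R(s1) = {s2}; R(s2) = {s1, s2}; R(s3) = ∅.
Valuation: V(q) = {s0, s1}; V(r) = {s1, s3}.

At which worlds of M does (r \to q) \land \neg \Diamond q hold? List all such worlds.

s0, s1

Let φ = (r \to q) \land \neg \Diamond q. Evaluate φ at each world:
  s0 (successors ∅): φ is true.
  s1 (successors {s2}): φ is true.
  s2 (successors {s1, s2}): φ is false.
  s3 (successors ∅): φ is false.
For instance, at s1:
  At s1: r \to q is true, \neg \Diamond q is true, so (r \to q) \land \neg \Diamond q is true.
    At s1: \Diamond q is false, so \neg \Diamond q is true.
      At s1: \Diamond q requires q at some successor in {s2}.
        At s2: q is false.
      So \Diamond q is false at s1.
Satisfying worlds: {s0, s1}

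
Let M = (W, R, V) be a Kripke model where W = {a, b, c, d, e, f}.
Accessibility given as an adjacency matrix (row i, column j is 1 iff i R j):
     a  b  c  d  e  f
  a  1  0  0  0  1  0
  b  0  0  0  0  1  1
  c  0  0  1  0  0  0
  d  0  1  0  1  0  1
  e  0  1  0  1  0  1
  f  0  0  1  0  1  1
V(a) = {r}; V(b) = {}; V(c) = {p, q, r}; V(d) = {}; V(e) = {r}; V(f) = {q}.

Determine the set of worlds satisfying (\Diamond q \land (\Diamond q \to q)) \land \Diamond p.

c, f

Let φ = (\Diamond q \land (\Diamond q \to q)) \land \Diamond p. Evaluate φ at each world:
  a (successors {a, e}): φ is false.
  b (successors {e, f}): φ is false.
  c (successors {c}): φ is true.
  d (successors {b, d, f}): φ is false.
  e (successors {b, d, f}): φ is false.
  f (successors {c, e, f}): φ is true.
For instance, at c:
  At c: \Diamond q \land (\Diamond q \to q) is true, \Diamond p is true, so (\Diamond q \land (\Diamond q \to q)) \land \Diamond p is true.
    At c: \Diamond q is true, \Diamond q \to q is true, so \Diamond q \land (\Diamond q \to q) is true.
      At c: \Diamond q requires q at some successor in {c}.
        q holds at c, so \Diamond q is true at c.
      At c: \Diamond q is true, q is true, so \Diamond q \to q is true.
    At c: \Diamond p requires p at some successor in {c}.
      p holds at c, so \Diamond p is true at c.
Satisfying worlds: {c, f}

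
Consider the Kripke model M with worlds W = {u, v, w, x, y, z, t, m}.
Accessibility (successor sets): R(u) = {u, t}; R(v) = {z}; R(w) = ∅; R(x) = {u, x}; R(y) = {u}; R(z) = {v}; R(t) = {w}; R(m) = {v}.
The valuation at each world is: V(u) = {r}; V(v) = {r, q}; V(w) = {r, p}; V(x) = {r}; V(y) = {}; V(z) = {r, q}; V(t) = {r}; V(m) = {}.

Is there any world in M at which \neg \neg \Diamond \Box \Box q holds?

Let φ = \neg \neg \Diamond \Box \Box q. Evaluate φ at each world:
  u (successors {u, t}): φ is true.
  v (successors {z}): φ is true.
  w (successors ∅): φ is false.
  x (successors {u, x}): φ is false.
  y (successors {u}): φ is false.
  z (successors {v}): φ is true.
  t (successors {w}): φ is true.
  m (successors {v}): φ is true.
Detail at u (witness):
  At u: \neg \Diamond \Box \Box q is false, so \neg \neg \Diamond \Box \Box q is true.
    At u: \Diamond \Box \Box q is true, so \neg \Diamond \Box \Box q is false.
      At u: \Diamond \Box \Box q requires \Box \Box q at some successor in {u, t}.
        \Box \Box q holds at t, so \Diamond \Box \Box q is true at u.

Yes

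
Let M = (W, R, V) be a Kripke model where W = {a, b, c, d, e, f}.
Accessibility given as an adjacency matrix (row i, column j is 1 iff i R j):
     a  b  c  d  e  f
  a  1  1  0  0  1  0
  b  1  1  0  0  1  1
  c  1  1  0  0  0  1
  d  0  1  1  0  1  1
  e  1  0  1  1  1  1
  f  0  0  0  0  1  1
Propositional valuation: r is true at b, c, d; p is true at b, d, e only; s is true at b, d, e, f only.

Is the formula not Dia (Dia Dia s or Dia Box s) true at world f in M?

No

At f: Dia (Dia Dia s or Dia Box s) is true, so not Dia (Dia Dia s or Dia Box s) is false.
  At f: Dia (Dia Dia s or Dia Box s) requires Dia Dia s or Dia Box s at some successor in {e, f}.
    Dia Dia s or Dia Box s holds at e, so Dia (Dia Dia s or Dia Box s) is true at f.
      At e: Dia Dia s is true, Dia Box s is true, so Dia Dia s or Dia Box s is true.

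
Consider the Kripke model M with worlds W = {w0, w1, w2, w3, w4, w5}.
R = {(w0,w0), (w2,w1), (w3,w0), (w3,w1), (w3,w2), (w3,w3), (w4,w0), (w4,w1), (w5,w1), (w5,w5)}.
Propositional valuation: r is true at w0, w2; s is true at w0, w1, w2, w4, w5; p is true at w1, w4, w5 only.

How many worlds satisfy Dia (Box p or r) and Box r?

Recall that Box ψ holds at a world iff ψ holds at every accessible world, and Dia ψ holds iff ψ holds at some accessible world.
Let φ = Dia (Box p or r) and Box r. Evaluate φ at each world:
  w0 (successors {w0}): φ is true.
  w1 (successors ∅): φ is false.
  w2 (successors {w1}): φ is false.
  w3 (successors {w0, w1, w2, w3}): φ is false.
  w4 (successors {w0, w1}): φ is false.
  w5 (successors {w1, w5}): φ is false.
For instance, at w5:
  At w5: Dia (Box p or r) is true, Box r is false, so Dia (Box p or r) and Box r is false.
    At w5: Dia (Box p or r) requires Box p or r at some successor in {w1, w5}.
      Box p or r holds at w1, so Dia (Box p or r) is true at w5.
    At w5: Box r requires r at every successor {w1, w5}.
      r fails at w1, so Box r is false at w5.
Satisfying worlds: {w0}

1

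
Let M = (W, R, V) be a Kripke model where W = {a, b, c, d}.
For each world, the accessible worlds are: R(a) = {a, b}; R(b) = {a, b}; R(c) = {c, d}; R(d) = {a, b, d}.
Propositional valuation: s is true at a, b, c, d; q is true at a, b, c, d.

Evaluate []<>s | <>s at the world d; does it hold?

Yes

Recall that []ψ holds at a world iff ψ holds at every accessible world, and <>ψ holds iff ψ holds at some accessible world.
At d: []<>s is true, <>s is true, so []<>s | <>s is true.
  At d: []<>s requires <>s at every successor {a, b, d}.
      At a: <>s requires s at some successor in {a, b}.
        s holds at a, so <>s is true at a.
      At b: <>s requires s at some successor in {a, b}.
        s holds at a, so <>s is true at b.
      At d: <>s requires s at some successor in {a, b, d}.
        s holds at a, so <>s is true at d.
  So []<>s is true at d.
  At d: <>s requires s at some successor in {a, b, d}.
    s holds at a, so <>s is true at d.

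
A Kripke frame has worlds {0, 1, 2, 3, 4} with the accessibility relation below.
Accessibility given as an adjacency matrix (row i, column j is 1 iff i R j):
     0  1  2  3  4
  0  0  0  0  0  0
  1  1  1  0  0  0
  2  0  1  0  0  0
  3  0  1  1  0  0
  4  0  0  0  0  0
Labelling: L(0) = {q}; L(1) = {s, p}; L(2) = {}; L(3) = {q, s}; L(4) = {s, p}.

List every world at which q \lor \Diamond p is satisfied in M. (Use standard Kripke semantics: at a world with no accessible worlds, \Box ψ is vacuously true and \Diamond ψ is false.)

0, 1, 2, 3

Let φ = q \lor \Diamond p. Evaluate φ at each world:
  0 (successors ∅): φ is true.
  1 (successors {0, 1}): φ is true.
  2 (successors {1}): φ is true.
  3 (successors {1, 2}): φ is true.
  4 (successors ∅): φ is false.
For instance, at 1:
  At 1: q is false, \Diamond p is true, so q \lor \Diamond p is true.
    At 1: \Diamond p requires p at some successor in {0, 1}.
      p holds at 1, so \Diamond p is true at 1.
Satisfying worlds: {0, 1, 2, 3}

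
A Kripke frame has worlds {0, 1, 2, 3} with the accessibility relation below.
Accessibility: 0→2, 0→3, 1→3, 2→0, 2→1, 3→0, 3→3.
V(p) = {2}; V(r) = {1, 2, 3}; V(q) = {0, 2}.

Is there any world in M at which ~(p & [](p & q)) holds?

Let φ = ~(p & [](p & q)). Evaluate φ at each world:
  0 (successors {2, 3}): φ is true.
  1 (successors {3}): φ is true.
  2 (successors {0, 1}): φ is true.
  3 (successors {0, 3}): φ is true.
Detail at 0 (witness):
  At 0: p & [](p & q) is false, so ~(p & [](p & q)) is true.
    At 0: p is false, [](p & q) is false, so p & [](p & q) is false.
      At 0: [](p & q) requires p & q at every successor {2, 3}.
        p & q fails at 3, so [](p & q) is false at 0.

Yes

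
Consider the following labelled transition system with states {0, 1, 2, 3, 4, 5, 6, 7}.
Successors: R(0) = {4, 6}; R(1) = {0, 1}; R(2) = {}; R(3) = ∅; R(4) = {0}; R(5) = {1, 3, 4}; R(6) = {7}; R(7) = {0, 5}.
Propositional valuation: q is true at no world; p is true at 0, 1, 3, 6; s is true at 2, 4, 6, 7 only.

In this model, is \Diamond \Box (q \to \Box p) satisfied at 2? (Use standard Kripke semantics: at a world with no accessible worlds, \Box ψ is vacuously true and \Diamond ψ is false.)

Recall that \Box ψ holds at a world iff ψ holds at every accessible world, and \Diamond ψ holds iff ψ holds at some accessible world.
At 2: no accessible worlds, so \Diamond \Box (q \to \Box p) is false.

No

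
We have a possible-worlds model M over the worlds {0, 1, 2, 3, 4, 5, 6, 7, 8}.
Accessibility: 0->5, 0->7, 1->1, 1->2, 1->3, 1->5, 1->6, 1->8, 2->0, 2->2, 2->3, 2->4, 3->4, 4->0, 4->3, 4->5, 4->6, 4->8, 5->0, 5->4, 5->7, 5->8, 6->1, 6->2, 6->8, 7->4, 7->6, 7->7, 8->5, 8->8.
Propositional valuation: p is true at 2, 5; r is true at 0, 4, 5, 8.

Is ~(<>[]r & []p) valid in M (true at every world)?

Recall that []ψ holds at a world iff ψ holds at every accessible world, and <>ψ holds iff ψ holds at some accessible world.
Let φ = ~(<>[]r & []p). Evaluate φ at each world:
  0 (successors {5, 7}): φ is true.
  1 (successors {1, 2, 3, 5, 6, 8}): φ is true.
  2 (successors {0, 2, 3, 4}): φ is true.
  3 (successors {4}): φ is true.
  4 (successors {0, 3, 5, 6, 8}): φ is true.
  5 (successors {0, 4, 7, 8}): φ is true.
  6 (successors {1, 2, 8}): φ is true.
  7 (successors {4, 6, 7}): φ is true.
  8 (successors {5, 8}): φ is true.
For instance, at 7:
  At 7: <>[]r & []p is false, so ~(<>[]r & []p) is true.
    At 7: <>[]r is false, []p is false, so <>[]r & []p is false.
      At 7: <>[]r requires []r at some successor in {4, 6, 7}.
        At 4: []r is false.
        At 6: []r is false.
        At 7: []r is false.
      So <>[]r is false at 7.
      At 7: []p requires p at every successor {4, 6, 7}.
        p fails at 4, so []p is false at 7.

Yes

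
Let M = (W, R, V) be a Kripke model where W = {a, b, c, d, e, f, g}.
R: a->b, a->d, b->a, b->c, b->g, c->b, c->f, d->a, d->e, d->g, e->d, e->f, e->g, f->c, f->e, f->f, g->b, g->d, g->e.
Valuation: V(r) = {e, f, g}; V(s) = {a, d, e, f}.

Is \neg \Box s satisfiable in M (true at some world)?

Recall that \Box ψ holds at a world iff ψ holds at every accessible world, and \Diamond ψ holds iff ψ holds at some accessible world.
Let φ = \neg \Box s. Evaluate φ at each world:
  a (successors {b, d}): φ is true.
  b (successors {a, c, g}): φ is true.
  c (successors {b, f}): φ is true.
  d (successors {a, e, g}): φ is true.
  e (successors {d, f, g}): φ is true.
  f (successors {c, e, f}): φ is true.
  g (successors {b, d, e}): φ is true.
Detail at a (witness):
  At a: \Box s is false, so \neg \Box s is true.
    At a: \Box s requires s at every successor {b, d}.
      s fails at b, so \Box s is false at a.

Yes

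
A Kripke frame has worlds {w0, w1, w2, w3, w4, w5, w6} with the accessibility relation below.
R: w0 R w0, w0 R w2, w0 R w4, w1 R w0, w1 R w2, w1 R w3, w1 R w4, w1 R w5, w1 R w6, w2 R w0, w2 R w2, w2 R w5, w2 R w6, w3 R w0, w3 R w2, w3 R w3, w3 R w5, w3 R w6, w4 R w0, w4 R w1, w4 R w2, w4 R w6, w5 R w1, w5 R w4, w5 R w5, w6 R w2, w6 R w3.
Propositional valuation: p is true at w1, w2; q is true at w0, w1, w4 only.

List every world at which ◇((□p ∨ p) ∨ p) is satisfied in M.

Let φ = ◇((□p ∨ p) ∨ p). Evaluate φ at each world:
  w0 (successors {w0, w2, w4}): φ is true.
  w1 (successors {w0, w2, w3, w4, w5, w6}): φ is true.
  w2 (successors {w0, w2, w5, w6}): φ is true.
  w3 (successors {w0, w2, w3, w5, w6}): φ is true.
  w4 (successors {w0, w1, w2, w6}): φ is true.
  w5 (successors {w1, w4, w5}): φ is true.
  w6 (successors {w2, w3}): φ is true.
For instance, at w4:
  At w4: ◇((□p ∨ p) ∨ p) requires (□p ∨ p) ∨ p at some successor in {w0, w1, w2, w6}.
    (□p ∨ p) ∨ p holds at w1, so ◇((□p ∨ p) ∨ p) is true at w4.
      At w1: □p ∨ p is true, p is true, so (□p ∨ p) ∨ p is true.
Satisfying worlds: {w0, w1, w2, w3, w4, w5, w6}

w0, w1, w2, w3, w4, w5, w6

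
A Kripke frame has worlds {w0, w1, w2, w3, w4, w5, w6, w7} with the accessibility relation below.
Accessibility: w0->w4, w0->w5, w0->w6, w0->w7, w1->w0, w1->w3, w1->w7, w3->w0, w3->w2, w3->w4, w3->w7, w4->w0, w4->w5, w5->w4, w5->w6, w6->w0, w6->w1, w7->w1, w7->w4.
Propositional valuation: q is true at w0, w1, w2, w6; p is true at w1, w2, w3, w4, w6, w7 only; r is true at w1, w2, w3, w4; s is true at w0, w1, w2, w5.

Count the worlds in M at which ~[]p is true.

5

Let φ = ~[]p. Evaluate φ at each world:
  w0 (successors {w4, w5, w6, w7}): φ is true.
  w1 (successors {w0, w3, w7}): φ is true.
  w2 (successors ∅): φ is false.
  w3 (successors {w0, w2, w4, w7}): φ is true.
  w4 (successors {w0, w5}): φ is true.
  w5 (successors {w4, w6}): φ is false.
  w6 (successors {w0, w1}): φ is true.
  w7 (successors {w1, w4}): φ is false.
For instance, at w3:
  At w3: []p is false, so ~[]p is true.
    At w3: []p requires p at every successor {w0, w2, w4, w7}.
      p fails at w0, so []p is false at w3.
Satisfying worlds: {w0, w1, w3, w4, w6}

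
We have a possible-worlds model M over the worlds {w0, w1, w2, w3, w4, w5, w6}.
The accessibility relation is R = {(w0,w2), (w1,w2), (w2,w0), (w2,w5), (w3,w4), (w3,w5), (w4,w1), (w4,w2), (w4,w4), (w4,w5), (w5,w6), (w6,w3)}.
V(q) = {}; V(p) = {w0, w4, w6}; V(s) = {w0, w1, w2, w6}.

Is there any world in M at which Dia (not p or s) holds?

Yes

Let φ = Dia (not p or s). Evaluate φ at each world:
  w0 (successors {w2}): φ is true.
  w1 (successors {w2}): φ is true.
  w2 (successors {w0, w5}): φ is true.
  w3 (successors {w4, w5}): φ is true.
  w4 (successors {w1, w2, w4, w5}): φ is true.
  w5 (successors {w6}): φ is true.
  w6 (successors {w3}): φ is true.
Detail at w0 (witness):
  At w0: Dia (not p or s) requires not p or s at some successor in {w2}.
    not p or s holds at w2, so Dia (not p or s) is true at w0.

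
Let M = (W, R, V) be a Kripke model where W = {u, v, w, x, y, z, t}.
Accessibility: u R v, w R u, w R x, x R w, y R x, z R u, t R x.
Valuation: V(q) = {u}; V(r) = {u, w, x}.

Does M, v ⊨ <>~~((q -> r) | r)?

At v: no accessible worlds, so <>~~((q -> r) | r) is false.

No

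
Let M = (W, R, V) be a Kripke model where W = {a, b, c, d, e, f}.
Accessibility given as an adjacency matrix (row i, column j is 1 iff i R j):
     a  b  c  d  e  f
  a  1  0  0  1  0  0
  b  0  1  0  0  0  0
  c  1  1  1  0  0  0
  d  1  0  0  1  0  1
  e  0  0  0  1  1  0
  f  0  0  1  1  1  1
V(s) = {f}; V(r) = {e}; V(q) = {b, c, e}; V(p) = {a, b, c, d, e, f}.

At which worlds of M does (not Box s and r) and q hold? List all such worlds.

e

Let φ = (not Box s and r) and q. Evaluate φ at each world:
  a (successors {a, d}): φ is false.
  b (successors {b}): φ is false.
  c (successors {a, b, c}): φ is false.
  d (successors {a, d, f}): φ is false.
  e (successors {d, e}): φ is true.
  f (successors {c, d, e, f}): φ is false.
For instance, at e:
  At e: not Box s and r is true, q is true, so (not Box s and r) and q is true.
    At e: not Box s is true, r is true, so not Box s and r is true.
      At e: Box s is false, so not Box s is true.
Satisfying worlds: {e}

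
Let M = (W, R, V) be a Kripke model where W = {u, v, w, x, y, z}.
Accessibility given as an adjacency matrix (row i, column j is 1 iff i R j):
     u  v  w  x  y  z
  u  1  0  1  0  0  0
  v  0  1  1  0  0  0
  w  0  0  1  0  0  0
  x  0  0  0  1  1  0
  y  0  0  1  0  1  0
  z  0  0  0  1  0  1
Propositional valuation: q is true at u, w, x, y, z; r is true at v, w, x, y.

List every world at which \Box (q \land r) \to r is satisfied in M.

u, v, w, x, y, z

Let φ = \Box (q \land r) \to r. Evaluate φ at each world:
  u (successors {u, w}): φ is true.
  v (successors {v, w}): φ is true.
  w (successors {w}): φ is true.
  x (successors {x, y}): φ is true.
  y (successors {w, y}): φ is true.
  z (successors {x, z}): φ is true.
For instance, at x:
  At x: \Box (q \land r) is true, r is true, so \Box (q \land r) \to r is true.
    At x: \Box (q \land r) requires q \land r at every successor {x, y}.
      At x: q \land r is true.
      At y: q \land r is true.
    So \Box (q \land r) is true at x.
Satisfying worlds: {u, v, w, x, y, z}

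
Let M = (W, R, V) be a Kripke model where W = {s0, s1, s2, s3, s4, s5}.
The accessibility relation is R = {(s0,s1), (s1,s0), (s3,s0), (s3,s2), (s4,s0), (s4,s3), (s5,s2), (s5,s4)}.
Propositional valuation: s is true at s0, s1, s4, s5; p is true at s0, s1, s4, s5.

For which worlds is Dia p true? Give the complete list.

s0, s1, s3, s4, s5

Let φ = Dia p. Evaluate φ at each world:
  s0 (successors {s1}): φ is true.
  s1 (successors {s0}): φ is true.
  s2 (successors ∅): φ is false.
  s3 (successors {s0, s2}): φ is true.
  s4 (successors {s0, s3}): φ is true.
  s5 (successors {s2, s4}): φ is true.
For instance, at s0:
  At s0: Dia p requires p at some successor in {s1}.
    p holds at s1, so Dia p is true at s0.
Satisfying worlds: {s0, s1, s3, s4, s5}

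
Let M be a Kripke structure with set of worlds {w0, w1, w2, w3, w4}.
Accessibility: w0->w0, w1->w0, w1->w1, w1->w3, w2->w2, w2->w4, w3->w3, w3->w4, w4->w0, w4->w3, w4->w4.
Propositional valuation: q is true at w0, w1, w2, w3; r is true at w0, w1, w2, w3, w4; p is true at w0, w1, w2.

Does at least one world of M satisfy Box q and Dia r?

Let φ = Box q and Dia r. Evaluate φ at each world:
  w0 (successors {w0}): φ is true.
  w1 (successors {w0, w1, w3}): φ is true.
  w2 (successors {w2, w4}): φ is false.
  w3 (successors {w3, w4}): φ is false.
  w4 (successors {w0, w3, w4}): φ is false.
Detail at w0 (witness):
  At w0: Box q is true, Dia r is true, so Box q and Dia r is true.
    At w0: Box q requires q at every successor {w0}.
      At w0: q is true.
    So Box q is true at w0.
    At w0: Dia r requires r at some successor in {w0}.
      r holds at w0, so Dia r is true at w0.

Yes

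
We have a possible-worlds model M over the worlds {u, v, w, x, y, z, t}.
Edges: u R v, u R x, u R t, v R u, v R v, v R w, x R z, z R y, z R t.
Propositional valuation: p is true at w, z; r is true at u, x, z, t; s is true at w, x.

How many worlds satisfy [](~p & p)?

Recall that []ψ holds at a world iff ψ holds at every accessible world, and <>ψ holds iff ψ holds at some accessible world.
Let φ = [](~p & p). Evaluate φ at each world:
  u (successors {v, x, t}): φ is false.
  v (successors {u, v, w}): φ is false.
  w (successors ∅): φ is true.
  x (successors {z}): φ is false.
  y (successors ∅): φ is true.
  z (successors {y, t}): φ is false.
  t (successors ∅): φ is true.
For instance, at x:
  At x: [](~p & p) requires ~p & p at every successor {z}.
    ~p & p fails at z, so [](~p & p) is false at x.
Satisfying worlds: {w, y, t}

3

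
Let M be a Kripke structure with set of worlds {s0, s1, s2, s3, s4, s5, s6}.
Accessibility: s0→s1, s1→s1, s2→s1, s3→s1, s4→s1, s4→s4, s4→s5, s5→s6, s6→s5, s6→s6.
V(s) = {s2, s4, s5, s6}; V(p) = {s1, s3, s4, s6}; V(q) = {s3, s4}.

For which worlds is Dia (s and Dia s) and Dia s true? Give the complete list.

s4, s5, s6

Recall that Dia ψ holds at a world iff ψ holds at some accessible world.
Let φ = Dia (s and Dia s) and Dia s. Evaluate φ at each world:
  s0 (successors {s1}): φ is false.
  s1 (successors {s1}): φ is false.
  s2 (successors {s1}): φ is false.
  s3 (successors {s1}): φ is false.
  s4 (successors {s1, s4, s5}): φ is true.
  s5 (successors {s6}): φ is true.
  s6 (successors {s5, s6}): φ is true.
For instance, at s3:
  At s3: Dia (s and Dia s) is false, Dia s is false, so Dia (s and Dia s) and Dia s is false.
    At s3: Dia (s and Dia s) requires s and Dia s at some successor in {s1}.
      At s1: s and Dia s is false.
    So Dia (s and Dia s) is false at s3.
    At s3: Dia s requires s at some successor in {s1}.
      At s1: s is false.
    So Dia s is false at s3.
Satisfying worlds: {s4, s5, s6}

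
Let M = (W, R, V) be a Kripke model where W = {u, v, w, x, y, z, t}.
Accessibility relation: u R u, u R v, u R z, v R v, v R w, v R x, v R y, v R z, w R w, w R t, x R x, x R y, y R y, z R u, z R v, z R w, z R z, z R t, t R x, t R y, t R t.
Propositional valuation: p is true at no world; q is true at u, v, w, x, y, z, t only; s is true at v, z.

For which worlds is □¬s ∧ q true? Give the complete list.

Let φ = □¬s ∧ q. Evaluate φ at each world:
  u (successors {u, v, z}): φ is false.
  v (successors {v, w, x, y, z}): φ is false.
  w (successors {w, t}): φ is true.
  x (successors {x, y}): φ is true.
  y (successors {y}): φ is true.
  z (successors {u, v, w, z, t}): φ is false.
  t (successors {x, y, t}): φ is true.
For instance, at z:
  At z: □¬s is false, q is true, so □¬s ∧ q is false.
    At z: □¬s requires ¬s at every successor {u, v, w, z, t}.
      ¬s fails at v, so □¬s is false at z.
Satisfying worlds: {w, x, y, t}

w, x, y, t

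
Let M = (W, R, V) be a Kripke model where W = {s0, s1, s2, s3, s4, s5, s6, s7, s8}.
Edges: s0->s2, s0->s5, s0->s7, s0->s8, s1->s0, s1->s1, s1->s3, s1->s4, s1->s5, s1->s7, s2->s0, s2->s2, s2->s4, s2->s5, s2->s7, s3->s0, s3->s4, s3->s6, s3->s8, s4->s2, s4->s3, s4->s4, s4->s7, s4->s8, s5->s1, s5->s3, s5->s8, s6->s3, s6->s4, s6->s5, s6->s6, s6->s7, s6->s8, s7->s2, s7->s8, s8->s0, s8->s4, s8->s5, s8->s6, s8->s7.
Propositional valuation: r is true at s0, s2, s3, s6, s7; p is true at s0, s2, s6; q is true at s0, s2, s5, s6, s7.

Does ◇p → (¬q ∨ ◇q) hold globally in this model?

Yes

Recall that ◇ψ holds at a world iff ψ holds at some accessible world.
Let φ = ◇p → (¬q ∨ ◇q). Evaluate φ at each world:
  s0 (successors {s2, s5, s7, s8}): φ is true.
  s1 (successors {s0, s1, s3, s4, s5, s7}): φ is true.
  s2 (successors {s0, s2, s4, s5, s7}): φ is true.
  s3 (successors {s0, s4, s6, s8}): φ is true.
  s4 (successors {s2, s3, s4, s7, s8}): φ is true.
  s5 (successors {s1, s3, s8}): φ is true.
  s6 (successors {s3, s4, s5, s6, s7, s8}): φ is true.
  s7 (successors {s2, s8}): φ is true.
  s8 (successors {s0, s4, s5, s6, s7}): φ is true.
For instance, at s0:
  At s0: ◇p is true, ¬q ∨ ◇q is true, so ◇p → (¬q ∨ ◇q) is true.
    At s0: ◇p requires p at some successor in {s2, s5, s7, s8}.
      p holds at s2, so ◇p is true at s0.
    At s0: ¬q is false, ◇q is true, so ¬q ∨ ◇q is true.
      At s0: ◇q requires q at some successor in {s2, s5, s7, s8}.
        q holds at s2, so ◇q is true at s0.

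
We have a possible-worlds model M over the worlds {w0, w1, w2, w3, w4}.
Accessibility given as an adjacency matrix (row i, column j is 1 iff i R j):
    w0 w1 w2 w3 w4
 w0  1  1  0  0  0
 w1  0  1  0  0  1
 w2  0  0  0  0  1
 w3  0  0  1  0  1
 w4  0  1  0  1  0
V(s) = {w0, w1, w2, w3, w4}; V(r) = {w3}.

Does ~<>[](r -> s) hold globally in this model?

No

Recall that []ψ holds at a world iff ψ holds at every accessible world, and <>ψ holds iff ψ holds at some accessible world.
Let φ = ~<>[](r -> s). Evaluate φ at each world:
  w0 (successors {w0, w1}): φ is false.
  w1 (successors {w1, w4}): φ is false.
  w2 (successors {w4}): φ is false.
  w3 (successors {w2, w4}): φ is false.
  w4 (successors {w1, w3}): φ is false.
Detail at w0 (counterexample):
  At w0: <>[](r -> s) is true, so ~<>[](r -> s) is false.
    At w0: <>[](r -> s) requires [](r -> s) at some successor in {w0, w1}.
      [](r -> s) holds at w0, so <>[](r -> s) is true at w0.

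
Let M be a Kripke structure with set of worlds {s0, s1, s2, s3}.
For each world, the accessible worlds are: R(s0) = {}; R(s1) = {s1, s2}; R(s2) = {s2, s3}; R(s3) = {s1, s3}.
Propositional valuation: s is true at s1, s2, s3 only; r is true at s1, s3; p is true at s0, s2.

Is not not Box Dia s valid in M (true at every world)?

Yes

Let φ = not not Box Dia s. Evaluate φ at each world:
  s0 (successors ∅): φ is true.
  s1 (successors {s1, s2}): φ is true.
  s2 (successors {s2, s3}): φ is true.
  s3 (successors {s1, s3}): φ is true.
For instance, at s2:
  At s2: not Box Dia s is false, so not not Box Dia s is true.
    At s2: Box Dia s is true, so not Box Dia s is false.
      At s2: Box Dia s requires Dia s at every successor {s2, s3}.
        At s2: Dia s is true.
        At s3: Dia s is true.
      So Box Dia s is true at s2.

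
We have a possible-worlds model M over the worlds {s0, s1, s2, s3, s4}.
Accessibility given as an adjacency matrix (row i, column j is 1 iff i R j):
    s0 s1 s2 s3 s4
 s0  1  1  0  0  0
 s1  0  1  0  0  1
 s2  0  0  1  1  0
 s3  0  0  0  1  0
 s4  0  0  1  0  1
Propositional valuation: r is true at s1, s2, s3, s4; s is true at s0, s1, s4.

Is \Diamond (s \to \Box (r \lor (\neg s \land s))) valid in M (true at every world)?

Let φ = \Diamond (s \to \Box (r \lor (\neg s \land s))). Evaluate φ at each world:
  s0 (successors {s0, s1}): φ is true.
  s1 (successors {s1, s4}): φ is true.
  s2 (successors {s2, s3}): φ is true.
  s3 (successors {s3}): φ is true.
  s4 (successors {s2, s4}): φ is true.
For instance, at s0:
  At s0: \Diamond (s \to \Box (r \lor (\neg s \land s))) requires s \to \Box (r \lor (\neg s \land s)) at some successor in {s0, s1}.
    s \to \Box (r \lor (\neg s \land s)) holds at s1, so \Diamond (s \to \Box (r \lor (\neg s \land s))) is true at s0.
      At s1: s is true, \Box (r \lor (\neg s \land s)) is true, so s \to \Box (r \lor (\neg s \land s)) is true.

Yes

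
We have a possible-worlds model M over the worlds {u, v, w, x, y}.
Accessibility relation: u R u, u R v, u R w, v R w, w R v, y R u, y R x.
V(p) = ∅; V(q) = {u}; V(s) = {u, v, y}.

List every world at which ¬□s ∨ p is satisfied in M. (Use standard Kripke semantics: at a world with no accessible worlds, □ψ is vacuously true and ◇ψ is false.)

Recall that □ψ holds at a world iff ψ holds at every accessible world, and ◇ψ holds iff ψ holds at some accessible world.
Let φ = ¬□s ∨ p. Evaluate φ at each world:
  u (successors {u, v, w}): φ is true.
  v (successors {w}): φ is true.
  w (successors {v}): φ is false.
  x (successors ∅): φ is false.
  y (successors {u, x}): φ is true.
For instance, at w:
  At w: ¬□s is false, p is false, so ¬□s ∨ p is false.
    At w: □s is true, so ¬□s is false.
      At w: □s requires s at every successor {v}.
        At v: s is true.
      So □s is true at w.
Satisfying worlds: {u, v, y}

u, v, y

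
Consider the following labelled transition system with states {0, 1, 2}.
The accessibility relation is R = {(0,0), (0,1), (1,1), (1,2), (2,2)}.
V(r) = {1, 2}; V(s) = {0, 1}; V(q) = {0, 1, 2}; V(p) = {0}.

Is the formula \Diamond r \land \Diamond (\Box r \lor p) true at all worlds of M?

Let φ = \Diamond r \land \Diamond (\Box r \lor p). Evaluate φ at each world:
  0 (successors {0, 1}): φ is true.
  1 (successors {1, 2}): φ is true.
  2 (successors {2}): φ is true.
For instance, at 1:
  At 1: \Diamond r is true, \Diamond (\Box r \lor p) is true, so \Diamond r \land \Diamond (\Box r \lor p) is true.
    At 1: \Diamond r requires r at some successor in {1, 2}.
      r holds at 1, so \Diamond r is true at 1.
    At 1: \Diamond (\Box r \lor p) requires \Box r \lor p at some successor in {1, 2}.
      \Box r \lor p holds at 1, so \Diamond (\Box r \lor p) is true at 1.

Yes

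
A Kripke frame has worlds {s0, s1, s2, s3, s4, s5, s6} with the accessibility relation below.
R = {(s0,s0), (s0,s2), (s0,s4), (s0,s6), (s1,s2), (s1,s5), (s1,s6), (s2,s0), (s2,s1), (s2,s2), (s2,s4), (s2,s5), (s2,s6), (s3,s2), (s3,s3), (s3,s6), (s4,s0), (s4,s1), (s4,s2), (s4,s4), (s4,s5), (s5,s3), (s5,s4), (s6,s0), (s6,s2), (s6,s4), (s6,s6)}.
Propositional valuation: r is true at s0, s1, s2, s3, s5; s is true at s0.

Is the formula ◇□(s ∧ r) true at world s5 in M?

Recall that □ψ holds at a world iff ψ holds at every accessible world, and ◇ψ holds iff ψ holds at some accessible world.
At s5: ◇□(s ∧ r) requires □(s ∧ r) at some successor in {s3, s4}.
  At s3: □(s ∧ r) is false.
  At s4: □(s ∧ r) is false.
So ◇□(s ∧ r) is false at s5.

No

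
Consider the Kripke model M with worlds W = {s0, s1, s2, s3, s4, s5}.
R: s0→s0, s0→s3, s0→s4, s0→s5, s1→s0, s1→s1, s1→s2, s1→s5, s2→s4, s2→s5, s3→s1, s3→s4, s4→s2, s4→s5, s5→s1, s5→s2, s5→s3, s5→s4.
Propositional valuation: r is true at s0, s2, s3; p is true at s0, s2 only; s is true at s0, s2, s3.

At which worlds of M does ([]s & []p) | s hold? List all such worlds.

s0, s2, s3

Let φ = ([]s & []p) | s. Evaluate φ at each world:
  s0 (successors {s0, s3, s4, s5}): φ is true.
  s1 (successors {s0, s1, s2, s5}): φ is false.
  s2 (successors {s4, s5}): φ is true.
  s3 (successors {s1, s4}): φ is true.
  s4 (successors {s2, s5}): φ is false.
  s5 (successors {s1, s2, s3, s4}): φ is false.
For instance, at s3:
  At s3: []s & []p is false, s is true, so ([]s & []p) | s is true.
    At s3: []s is false, []p is false, so []s & []p is false.
      At s3: []s requires s at every successor {s1, s4}.
        s fails at s1, so []s is false at s3.
      At s3: []p requires p at every successor {s1, s4}.
        p fails at s1, so []p is false at s3.
Satisfying worlds: {s0, s2, s3}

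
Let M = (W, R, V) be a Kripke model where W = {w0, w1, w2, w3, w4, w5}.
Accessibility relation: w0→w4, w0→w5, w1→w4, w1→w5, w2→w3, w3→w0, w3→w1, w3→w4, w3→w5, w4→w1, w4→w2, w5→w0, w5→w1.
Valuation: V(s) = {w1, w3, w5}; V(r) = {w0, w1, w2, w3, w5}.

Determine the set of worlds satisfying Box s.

w2

Let φ = Box s. Evaluate φ at each world:
  w0 (successors {w4, w5}): φ is false.
  w1 (successors {w4, w5}): φ is false.
  w2 (successors {w3}): φ is true.
  w3 (successors {w0, w1, w4, w5}): φ is false.
  w4 (successors {w1, w2}): φ is false.
  w5 (successors {w0, w1}): φ is false.
For instance, at w1:
  At w1: Box s requires s at every successor {w4, w5}.
    s fails at w4, so Box s is false at w1.
Satisfying worlds: {w2}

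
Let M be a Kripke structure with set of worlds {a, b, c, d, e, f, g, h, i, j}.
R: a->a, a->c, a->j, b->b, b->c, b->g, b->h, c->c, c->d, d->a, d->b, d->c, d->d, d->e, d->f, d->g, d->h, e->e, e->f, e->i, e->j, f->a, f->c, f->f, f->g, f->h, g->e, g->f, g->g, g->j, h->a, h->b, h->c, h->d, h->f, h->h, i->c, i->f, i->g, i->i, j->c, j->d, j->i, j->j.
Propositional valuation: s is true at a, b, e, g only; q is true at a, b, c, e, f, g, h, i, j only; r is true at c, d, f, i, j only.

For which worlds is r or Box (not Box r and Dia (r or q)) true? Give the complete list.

Let φ = r or Box (not Box r and Dia (r or q)). Evaluate φ at each world:
  a (successors {a, c, j}): φ is false.
  b (successors {b, c, g, h}): φ is false.
  c (successors {c, d}): φ is true.
  d (successors {a, b, c, d, e, f, g, h}): φ is true.
  e (successors {e, f, i, j}): φ is false.
  f (successors {a, c, f, g, h}): φ is true.
  g (successors {e, f, g, j}): φ is false.
  h (successors {a, b, c, d, f, h}): φ is false.
  i (successors {c, f, g, i}): φ is true.
  j (successors {c, d, i, j}): φ is true.
For instance, at d:
  At d: r is true, Box (not Box r and Dia (r or q)) is false, so r or Box (not Box r and Dia (r or q)) is true.
    At d: Box (not Box r and Dia (r or q)) requires not Box r and Dia (r or q) at every successor {a, b, c, d, e, f, g, h}.
      not Box r and Dia (r or q) fails at c, so Box (not Box r and Dia (r or q)) is false at d.
Satisfying worlds: {c, d, f, i, j}

c, d, f, i, j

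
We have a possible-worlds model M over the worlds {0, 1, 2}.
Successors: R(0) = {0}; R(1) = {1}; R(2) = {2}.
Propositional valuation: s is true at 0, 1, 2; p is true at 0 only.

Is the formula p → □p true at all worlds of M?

Yes

Let φ = p → □p. Evaluate φ at each world:
  0 (successors {0}): φ is true.
  1 (successors {1}): φ is true.
  2 (successors {2}): φ is true.
For instance, at 2:
  At 2: p is false, □p is false, so p → □p is true.
    At 2: □p requires p at every successor {2}.
      p fails at 2, so □p is false at 2.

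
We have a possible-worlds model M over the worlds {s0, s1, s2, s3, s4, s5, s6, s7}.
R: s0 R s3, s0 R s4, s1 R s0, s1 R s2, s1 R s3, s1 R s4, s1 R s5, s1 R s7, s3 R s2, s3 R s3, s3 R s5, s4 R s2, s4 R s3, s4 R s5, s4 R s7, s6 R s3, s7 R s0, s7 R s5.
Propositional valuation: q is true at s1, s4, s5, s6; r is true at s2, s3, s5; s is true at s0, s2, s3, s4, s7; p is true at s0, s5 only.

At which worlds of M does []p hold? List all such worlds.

s2, s5, s7

Let φ = []p. Evaluate φ at each world:
  s0 (successors {s3, s4}): φ is false.
  s1 (successors {s0, s2, s3, s4, s5, s7}): φ is false.
  s2 (successors ∅): φ is true.
  s3 (successors {s2, s3, s5}): φ is false.
  s4 (successors {s2, s3, s5, s7}): φ is false.
  s5 (successors ∅): φ is true.
  s6 (successors {s3}): φ is false.
  s7 (successors {s0, s5}): φ is true.
For instance, at s4:
  At s4: []p requires p at every successor {s2, s3, s5, s7}.
    p fails at s2, so []p is false at s4.
Satisfying worlds: {s2, s5, s7}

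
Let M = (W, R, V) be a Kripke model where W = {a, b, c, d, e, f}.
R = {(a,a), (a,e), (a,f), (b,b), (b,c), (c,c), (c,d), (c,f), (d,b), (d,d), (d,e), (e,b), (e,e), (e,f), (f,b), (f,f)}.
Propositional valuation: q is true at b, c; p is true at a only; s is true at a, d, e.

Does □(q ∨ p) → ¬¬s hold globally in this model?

Let φ = □(q ∨ p) → ¬¬s. Evaluate φ at each world:
  a (successors {a, e, f}): φ is true.
  b (successors {b, c}): φ is false.
  c (successors {c, d, f}): φ is true.
  d (successors {b, d, e}): φ is true.
  e (successors {b, e, f}): φ is true.
  f (successors {b, f}): φ is true.
Detail at b (counterexample):
  At b: □(q ∨ p) is true, ¬¬s is false, so □(q ∨ p) → ¬¬s is false.
    At b: □(q ∨ p) requires q ∨ p at every successor {b, c}.
      At b: q ∨ p is true.
      At c: q ∨ p is true.
    So □(q ∨ p) is true at b.

No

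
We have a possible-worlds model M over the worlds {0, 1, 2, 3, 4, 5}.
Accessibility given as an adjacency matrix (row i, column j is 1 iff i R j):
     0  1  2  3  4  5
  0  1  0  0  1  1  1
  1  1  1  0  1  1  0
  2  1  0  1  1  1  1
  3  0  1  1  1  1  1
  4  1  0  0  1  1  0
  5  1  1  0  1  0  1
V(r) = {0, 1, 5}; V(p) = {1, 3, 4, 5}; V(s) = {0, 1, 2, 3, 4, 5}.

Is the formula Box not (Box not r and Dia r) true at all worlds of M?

Yes

Let φ = Box not (Box not r and Dia r). Evaluate φ at each world:
  0 (successors {0, 3, 4, 5}): φ is true.
  1 (successors {0, 1, 3, 4}): φ is true.
  2 (successors {0, 2, 3, 4, 5}): φ is true.
  3 (successors {1, 2, 3, 4, 5}): φ is true.
  4 (successors {0, 3, 4}): φ is true.
  5 (successors {0, 1, 3, 5}): φ is true.
For instance, at 2:
  At 2: Box not (Box not r and Dia r) requires not (Box not r and Dia r) at every successor {0, 2, 3, 4, 5}.
    At 0: not (Box not r and Dia r) is true.
    At 2: not (Box not r and Dia r) is true.
    At 3: not (Box not r and Dia r) is true.
    At 4: not (Box not r and Dia r) is true.
    At 5: not (Box not r and Dia r) is true.
  So Box not (Box not r and Dia r) is true at 2.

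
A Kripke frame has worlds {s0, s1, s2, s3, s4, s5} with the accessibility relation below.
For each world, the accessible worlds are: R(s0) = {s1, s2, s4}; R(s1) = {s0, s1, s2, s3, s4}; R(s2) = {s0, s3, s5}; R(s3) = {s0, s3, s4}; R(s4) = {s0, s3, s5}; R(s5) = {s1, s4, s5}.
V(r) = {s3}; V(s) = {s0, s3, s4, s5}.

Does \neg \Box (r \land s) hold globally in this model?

Let φ = \neg \Box (r \land s). Evaluate φ at each world:
  s0 (successors {s1, s2, s4}): φ is true.
  s1 (successors {s0, s1, s2, s3, s4}): φ is true.
  s2 (successors {s0, s3, s5}): φ is true.
  s3 (successors {s0, s3, s4}): φ is true.
  s4 (successors {s0, s3, s5}): φ is true.
  s5 (successors {s1, s4, s5}): φ is true.
For instance, at s1:
  At s1: \Box (r \land s) is false, so \neg \Box (r \land s) is true.
    At s1: \Box (r \land s) requires r \land s at every successor {s0, s1, s2, s3, s4}.
      r \land s fails at s0, so \Box (r \land s) is false at s1.

Yes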